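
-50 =-50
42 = 42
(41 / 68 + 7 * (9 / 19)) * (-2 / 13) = -5063 / 8398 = -0.60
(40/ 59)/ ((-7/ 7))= -40/ 59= -0.68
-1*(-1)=1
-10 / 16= -5 / 8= -0.62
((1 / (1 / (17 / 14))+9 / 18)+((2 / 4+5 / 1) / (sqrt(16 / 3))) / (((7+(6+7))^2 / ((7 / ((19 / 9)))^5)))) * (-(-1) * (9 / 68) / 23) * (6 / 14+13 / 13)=270 / 19159+14035888251 * sqrt(3) / 1239238027520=0.03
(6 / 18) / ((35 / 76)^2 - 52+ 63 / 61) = -352336 / 53648577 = -0.01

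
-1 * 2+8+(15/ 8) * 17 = 303/ 8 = 37.88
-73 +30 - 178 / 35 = -1683 / 35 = -48.09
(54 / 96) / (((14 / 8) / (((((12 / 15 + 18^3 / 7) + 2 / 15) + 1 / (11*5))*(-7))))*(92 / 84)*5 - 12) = -8670411 / 184994068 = -0.05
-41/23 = -1.78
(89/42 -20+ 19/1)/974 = 47/40908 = 0.00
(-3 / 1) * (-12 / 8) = 9 / 2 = 4.50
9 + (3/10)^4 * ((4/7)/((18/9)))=315081/35000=9.00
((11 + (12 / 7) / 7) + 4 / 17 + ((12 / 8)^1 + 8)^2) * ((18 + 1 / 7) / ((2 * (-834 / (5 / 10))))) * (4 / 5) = -8609711 / 19452216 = -0.44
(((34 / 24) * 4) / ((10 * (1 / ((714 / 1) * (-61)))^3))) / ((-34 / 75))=103274750244330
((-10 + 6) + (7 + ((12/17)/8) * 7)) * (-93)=-11439/34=-336.44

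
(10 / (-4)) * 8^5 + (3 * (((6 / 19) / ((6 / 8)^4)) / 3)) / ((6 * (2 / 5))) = -126074240 / 1539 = -81919.58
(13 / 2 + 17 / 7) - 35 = -365 / 14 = -26.07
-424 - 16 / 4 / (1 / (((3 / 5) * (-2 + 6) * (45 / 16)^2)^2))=-1910401 / 1024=-1865.63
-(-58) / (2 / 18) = 522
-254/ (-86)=2.95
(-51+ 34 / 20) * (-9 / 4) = 4437 / 40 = 110.92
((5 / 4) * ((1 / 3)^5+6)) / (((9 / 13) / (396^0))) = 94835 / 8748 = 10.84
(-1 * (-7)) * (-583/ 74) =-4081/ 74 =-55.15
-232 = -232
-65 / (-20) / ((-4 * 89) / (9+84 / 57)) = -2587 / 27056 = -0.10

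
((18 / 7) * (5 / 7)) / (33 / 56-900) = -240 / 117523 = -0.00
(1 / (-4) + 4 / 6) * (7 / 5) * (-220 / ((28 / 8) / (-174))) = 6380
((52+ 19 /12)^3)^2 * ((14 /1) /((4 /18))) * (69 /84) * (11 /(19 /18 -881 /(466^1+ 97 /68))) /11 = -17222438183341610433565 /11659567104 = -1477107857412.06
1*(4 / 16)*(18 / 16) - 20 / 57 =-127 / 1824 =-0.07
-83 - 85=-168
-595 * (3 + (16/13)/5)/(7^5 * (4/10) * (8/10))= -0.36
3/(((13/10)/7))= 210/13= 16.15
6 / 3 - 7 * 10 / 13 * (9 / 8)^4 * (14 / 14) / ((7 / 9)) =-241997 / 26624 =-9.09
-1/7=-0.14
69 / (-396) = -23 / 132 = -0.17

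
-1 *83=-83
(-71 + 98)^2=729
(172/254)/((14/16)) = 688/889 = 0.77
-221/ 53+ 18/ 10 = -628/ 265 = -2.37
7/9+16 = 151/9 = 16.78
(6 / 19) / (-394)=-0.00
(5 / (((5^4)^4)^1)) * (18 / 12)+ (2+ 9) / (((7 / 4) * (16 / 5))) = 1678466796917 / 854492187500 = 1.96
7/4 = 1.75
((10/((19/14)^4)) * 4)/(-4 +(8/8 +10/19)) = -1536640/322373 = -4.77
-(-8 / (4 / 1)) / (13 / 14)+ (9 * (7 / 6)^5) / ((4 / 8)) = 230587 / 5616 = 41.06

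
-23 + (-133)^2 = 17666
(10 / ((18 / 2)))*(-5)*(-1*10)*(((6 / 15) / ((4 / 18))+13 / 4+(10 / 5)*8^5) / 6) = 32770525 / 54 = 606861.57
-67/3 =-22.33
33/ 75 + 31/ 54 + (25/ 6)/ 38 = 57647/ 51300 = 1.12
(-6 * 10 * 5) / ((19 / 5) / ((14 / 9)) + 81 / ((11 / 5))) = -77000 / 10077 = -7.64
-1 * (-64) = 64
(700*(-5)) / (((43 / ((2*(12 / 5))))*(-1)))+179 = 24497 / 43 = 569.70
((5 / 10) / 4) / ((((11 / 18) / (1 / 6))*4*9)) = 1 / 1056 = 0.00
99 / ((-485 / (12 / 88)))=-0.03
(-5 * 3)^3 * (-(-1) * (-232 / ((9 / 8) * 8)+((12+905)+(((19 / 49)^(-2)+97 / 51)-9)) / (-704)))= 12339467625 / 135014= 91393.99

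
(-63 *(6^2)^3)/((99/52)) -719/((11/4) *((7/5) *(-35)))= -832153540/539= -1543884.12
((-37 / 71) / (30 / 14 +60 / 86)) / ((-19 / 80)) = 178192 / 230679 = 0.77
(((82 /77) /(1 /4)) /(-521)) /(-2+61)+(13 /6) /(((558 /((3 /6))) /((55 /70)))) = 43959871 /31697564976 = 0.00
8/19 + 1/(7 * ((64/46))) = 2229/4256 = 0.52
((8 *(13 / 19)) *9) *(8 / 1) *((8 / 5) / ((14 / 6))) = 179712 / 665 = 270.24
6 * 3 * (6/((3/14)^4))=153664/3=51221.33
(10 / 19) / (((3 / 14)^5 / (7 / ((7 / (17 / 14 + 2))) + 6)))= 10733.52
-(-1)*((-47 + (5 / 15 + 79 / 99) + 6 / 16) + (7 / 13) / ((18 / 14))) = -154697 / 3432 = -45.07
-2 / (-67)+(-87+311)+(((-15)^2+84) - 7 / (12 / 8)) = 106201 / 201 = 528.36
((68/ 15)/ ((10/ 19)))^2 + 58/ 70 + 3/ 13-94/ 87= 1100983424/ 14844375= 74.17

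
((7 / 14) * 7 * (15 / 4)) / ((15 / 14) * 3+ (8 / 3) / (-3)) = 6615 / 1172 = 5.64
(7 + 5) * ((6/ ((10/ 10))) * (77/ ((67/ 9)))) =49896/ 67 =744.72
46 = 46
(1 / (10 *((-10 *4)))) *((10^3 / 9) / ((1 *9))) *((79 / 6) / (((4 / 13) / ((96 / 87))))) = -10270 / 7047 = -1.46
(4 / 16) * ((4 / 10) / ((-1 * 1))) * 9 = -9 / 10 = -0.90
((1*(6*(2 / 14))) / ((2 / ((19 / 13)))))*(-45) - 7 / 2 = -5767 / 182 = -31.69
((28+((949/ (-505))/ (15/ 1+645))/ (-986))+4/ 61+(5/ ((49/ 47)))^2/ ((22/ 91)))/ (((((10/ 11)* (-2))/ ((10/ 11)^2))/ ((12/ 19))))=-847160848664227/ 23951417407610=-35.37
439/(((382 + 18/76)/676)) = 11277032/14525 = 776.39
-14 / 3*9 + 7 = -35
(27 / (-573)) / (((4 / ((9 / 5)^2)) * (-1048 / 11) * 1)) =8019 / 20016800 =0.00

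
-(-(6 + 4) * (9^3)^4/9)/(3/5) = 523017660150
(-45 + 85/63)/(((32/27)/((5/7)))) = -20625/784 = -26.31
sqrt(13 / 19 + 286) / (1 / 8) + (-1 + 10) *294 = 2781.45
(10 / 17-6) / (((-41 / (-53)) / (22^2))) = -2359984 / 697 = -3385.92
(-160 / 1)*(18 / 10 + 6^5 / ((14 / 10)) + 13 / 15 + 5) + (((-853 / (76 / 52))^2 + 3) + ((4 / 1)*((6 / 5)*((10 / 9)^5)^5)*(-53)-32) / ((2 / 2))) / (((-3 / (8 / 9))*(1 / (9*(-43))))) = 68499391127672357458077750006160448 / 1814128214897311491822419223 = 37758847.78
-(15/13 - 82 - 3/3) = 1064/13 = 81.85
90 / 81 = 10 / 9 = 1.11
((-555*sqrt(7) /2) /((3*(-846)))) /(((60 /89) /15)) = 16465*sqrt(7) /6768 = 6.44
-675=-675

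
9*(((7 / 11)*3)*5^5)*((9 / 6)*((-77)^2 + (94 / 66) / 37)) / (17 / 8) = 17102978550000 / 76109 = 224716900.10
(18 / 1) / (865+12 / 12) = 9 / 433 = 0.02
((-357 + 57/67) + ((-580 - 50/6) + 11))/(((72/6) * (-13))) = 93815/15678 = 5.98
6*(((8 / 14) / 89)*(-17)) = -408 / 623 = -0.65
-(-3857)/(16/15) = 3615.94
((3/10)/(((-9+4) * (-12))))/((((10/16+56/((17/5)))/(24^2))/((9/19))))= 29376/368125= 0.08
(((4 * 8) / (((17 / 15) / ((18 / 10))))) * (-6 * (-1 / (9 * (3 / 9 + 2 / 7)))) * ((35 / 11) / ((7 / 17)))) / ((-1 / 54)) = -3265920 / 143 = -22838.60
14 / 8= 7 / 4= 1.75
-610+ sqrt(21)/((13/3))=-610+ 3 * sqrt(21)/13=-608.94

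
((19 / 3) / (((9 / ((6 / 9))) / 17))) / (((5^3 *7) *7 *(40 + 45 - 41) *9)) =323 / 98232750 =0.00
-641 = -641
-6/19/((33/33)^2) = -0.32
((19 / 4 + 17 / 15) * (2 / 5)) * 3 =353 / 50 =7.06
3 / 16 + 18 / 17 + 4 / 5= 2783 / 1360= 2.05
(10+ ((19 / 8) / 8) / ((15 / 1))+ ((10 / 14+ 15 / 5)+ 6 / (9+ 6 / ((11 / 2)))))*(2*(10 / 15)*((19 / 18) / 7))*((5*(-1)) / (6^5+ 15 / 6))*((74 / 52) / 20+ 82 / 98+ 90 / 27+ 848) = -4409747814564541 / 2794147547667840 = -1.58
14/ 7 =2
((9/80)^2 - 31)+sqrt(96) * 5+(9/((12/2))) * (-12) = -313519/6400+20 * sqrt(6) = 0.00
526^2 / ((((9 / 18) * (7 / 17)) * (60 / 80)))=37627936 / 21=1791806.48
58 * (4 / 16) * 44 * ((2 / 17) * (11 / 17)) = 14036 / 289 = 48.57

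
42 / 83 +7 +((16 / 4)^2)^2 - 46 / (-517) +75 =14529450 / 42911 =338.59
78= 78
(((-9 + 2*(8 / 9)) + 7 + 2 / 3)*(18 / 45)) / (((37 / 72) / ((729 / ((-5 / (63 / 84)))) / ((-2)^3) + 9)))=7254 / 925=7.84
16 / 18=8 / 9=0.89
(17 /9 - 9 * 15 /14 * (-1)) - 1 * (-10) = 2713 /126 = 21.53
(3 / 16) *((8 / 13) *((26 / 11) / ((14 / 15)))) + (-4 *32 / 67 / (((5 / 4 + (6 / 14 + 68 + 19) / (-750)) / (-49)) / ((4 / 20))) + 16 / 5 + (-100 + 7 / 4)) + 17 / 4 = -15142493199 / 204657530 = -73.99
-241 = -241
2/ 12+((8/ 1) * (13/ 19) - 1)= 529/ 114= 4.64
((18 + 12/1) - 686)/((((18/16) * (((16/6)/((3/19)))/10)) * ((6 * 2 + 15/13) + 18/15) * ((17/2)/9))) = -25.47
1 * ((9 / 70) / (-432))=-1 / 3360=-0.00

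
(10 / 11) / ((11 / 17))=170 / 121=1.40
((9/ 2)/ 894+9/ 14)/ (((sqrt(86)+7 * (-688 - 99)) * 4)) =-125133/ 4256000240 - 159 * sqrt(86)/ 29792001680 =-0.00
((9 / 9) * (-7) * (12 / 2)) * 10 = -420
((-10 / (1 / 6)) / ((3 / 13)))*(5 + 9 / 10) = -1534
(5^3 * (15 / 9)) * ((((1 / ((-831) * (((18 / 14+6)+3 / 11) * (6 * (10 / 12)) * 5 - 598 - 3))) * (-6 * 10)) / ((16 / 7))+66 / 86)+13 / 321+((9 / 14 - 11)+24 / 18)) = -1711.66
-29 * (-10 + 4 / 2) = 232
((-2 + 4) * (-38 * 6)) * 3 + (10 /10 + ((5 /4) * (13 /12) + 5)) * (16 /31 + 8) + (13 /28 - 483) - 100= -1638703 /868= -1887.91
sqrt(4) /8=1 /4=0.25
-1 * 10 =-10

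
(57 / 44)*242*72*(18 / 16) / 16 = 50787 / 32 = 1587.09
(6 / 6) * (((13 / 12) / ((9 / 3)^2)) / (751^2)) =13 / 60912108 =0.00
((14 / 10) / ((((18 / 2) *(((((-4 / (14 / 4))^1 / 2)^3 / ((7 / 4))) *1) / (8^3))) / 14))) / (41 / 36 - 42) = 1882384 / 7355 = 255.93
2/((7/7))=2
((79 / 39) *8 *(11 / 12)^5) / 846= 12723029 / 1026245376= 0.01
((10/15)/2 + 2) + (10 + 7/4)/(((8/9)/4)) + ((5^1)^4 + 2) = 16373/24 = 682.21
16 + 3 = 19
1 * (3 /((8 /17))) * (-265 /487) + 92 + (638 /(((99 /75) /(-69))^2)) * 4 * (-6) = -1793052285913 /42856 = -41839002.38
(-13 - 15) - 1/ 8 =-225/ 8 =-28.12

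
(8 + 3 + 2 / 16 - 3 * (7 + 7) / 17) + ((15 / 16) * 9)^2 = 347489 / 4352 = 79.85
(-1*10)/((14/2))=-1.43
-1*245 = -245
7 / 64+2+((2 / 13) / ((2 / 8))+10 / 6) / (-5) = 20629 / 12480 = 1.65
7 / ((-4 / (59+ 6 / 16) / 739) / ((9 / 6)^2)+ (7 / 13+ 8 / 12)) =287489475 / 49492861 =5.81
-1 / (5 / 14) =-14 / 5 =-2.80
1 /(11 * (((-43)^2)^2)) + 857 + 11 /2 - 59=60434145279 /75213622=803.50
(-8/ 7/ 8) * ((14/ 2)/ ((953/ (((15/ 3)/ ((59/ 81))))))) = -405/ 56227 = -0.01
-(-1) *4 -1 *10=-6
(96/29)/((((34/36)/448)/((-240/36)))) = -5160960/493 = -10468.48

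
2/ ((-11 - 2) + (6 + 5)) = -1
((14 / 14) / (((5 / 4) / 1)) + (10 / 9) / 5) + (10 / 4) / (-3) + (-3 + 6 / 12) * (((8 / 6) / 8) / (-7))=313 / 1260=0.25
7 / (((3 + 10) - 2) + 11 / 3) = 21 / 44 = 0.48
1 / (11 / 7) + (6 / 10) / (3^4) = 956 / 1485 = 0.64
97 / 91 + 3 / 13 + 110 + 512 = 56720 / 91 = 623.30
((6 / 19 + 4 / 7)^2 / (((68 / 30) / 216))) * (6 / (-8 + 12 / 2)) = -67670640 / 300713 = -225.03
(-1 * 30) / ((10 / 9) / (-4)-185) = 108 / 667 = 0.16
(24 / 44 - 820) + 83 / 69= -621053 / 759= -818.25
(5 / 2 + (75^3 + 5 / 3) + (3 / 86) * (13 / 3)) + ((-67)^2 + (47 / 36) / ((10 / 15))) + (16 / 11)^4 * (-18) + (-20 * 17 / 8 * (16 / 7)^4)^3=-108797059087961012803631937 / 69711698352985304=-1560671474.92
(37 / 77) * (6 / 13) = 222 / 1001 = 0.22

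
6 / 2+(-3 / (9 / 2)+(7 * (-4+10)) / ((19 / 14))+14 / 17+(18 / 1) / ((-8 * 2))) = 255655 / 7752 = 32.98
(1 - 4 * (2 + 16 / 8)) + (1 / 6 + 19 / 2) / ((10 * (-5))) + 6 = -1379 / 150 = -9.19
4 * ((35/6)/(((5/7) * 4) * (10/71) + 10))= 3479/1551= 2.24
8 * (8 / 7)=64 / 7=9.14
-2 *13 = -26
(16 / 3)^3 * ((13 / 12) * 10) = 133120 / 81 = 1643.46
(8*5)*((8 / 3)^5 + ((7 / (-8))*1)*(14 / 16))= 10426225 / 1944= 5363.28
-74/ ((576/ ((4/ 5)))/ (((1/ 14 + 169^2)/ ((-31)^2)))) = -986309/ 322896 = -3.05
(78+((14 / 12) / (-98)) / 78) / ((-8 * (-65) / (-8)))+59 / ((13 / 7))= 2603765 / 85176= 30.57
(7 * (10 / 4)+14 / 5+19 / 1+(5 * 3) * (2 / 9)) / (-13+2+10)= -1279 / 30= -42.63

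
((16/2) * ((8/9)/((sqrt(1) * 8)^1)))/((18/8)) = 32/81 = 0.40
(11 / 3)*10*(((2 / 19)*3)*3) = 34.74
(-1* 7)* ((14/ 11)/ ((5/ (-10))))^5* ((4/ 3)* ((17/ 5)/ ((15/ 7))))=57344946176/ 36236475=1582.52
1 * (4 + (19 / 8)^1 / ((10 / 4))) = 99 / 20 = 4.95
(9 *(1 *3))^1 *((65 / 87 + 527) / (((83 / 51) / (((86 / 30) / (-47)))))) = -302068206 / 565645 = -534.02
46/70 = 23/35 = 0.66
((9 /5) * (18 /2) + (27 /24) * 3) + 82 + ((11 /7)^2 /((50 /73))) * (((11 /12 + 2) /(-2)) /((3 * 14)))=7158299 /70560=101.45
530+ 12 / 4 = 533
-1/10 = -0.10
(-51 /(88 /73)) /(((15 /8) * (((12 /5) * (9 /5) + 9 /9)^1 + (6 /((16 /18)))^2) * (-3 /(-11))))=-99280 /61059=-1.63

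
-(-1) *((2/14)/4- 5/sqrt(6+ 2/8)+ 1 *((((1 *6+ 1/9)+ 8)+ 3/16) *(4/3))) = 3232/189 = 17.10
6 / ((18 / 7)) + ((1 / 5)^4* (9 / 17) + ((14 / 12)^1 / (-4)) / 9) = 5282569 / 2295000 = 2.30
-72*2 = -144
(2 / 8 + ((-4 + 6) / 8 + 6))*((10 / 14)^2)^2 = 8125 / 4802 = 1.69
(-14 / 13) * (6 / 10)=-42 / 65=-0.65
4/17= 0.24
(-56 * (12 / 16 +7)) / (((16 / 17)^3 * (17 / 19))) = -1191547 / 2048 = -581.81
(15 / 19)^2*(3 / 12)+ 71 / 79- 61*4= -27714245 / 114076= -242.95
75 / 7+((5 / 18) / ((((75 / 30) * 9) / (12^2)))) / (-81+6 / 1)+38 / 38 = 55238 / 4725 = 11.69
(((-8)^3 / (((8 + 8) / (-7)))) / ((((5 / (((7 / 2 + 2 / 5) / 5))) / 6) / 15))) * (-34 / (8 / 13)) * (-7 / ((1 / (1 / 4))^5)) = 3800979 / 3200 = 1187.81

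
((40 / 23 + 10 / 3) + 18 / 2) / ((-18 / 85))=-82535 / 1242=-66.45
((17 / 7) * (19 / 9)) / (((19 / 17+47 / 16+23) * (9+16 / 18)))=87856 / 4584657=0.02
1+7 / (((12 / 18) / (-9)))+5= -177 / 2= -88.50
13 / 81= 0.16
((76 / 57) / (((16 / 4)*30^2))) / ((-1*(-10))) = 1 / 27000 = 0.00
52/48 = 13/12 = 1.08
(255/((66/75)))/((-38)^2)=6375/31768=0.20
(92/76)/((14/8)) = 0.69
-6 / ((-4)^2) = -3 / 8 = -0.38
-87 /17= -5.12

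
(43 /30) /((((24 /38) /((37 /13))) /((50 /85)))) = 30229 /7956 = 3.80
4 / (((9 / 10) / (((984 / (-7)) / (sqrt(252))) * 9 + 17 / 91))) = 680 / 819 - 6560 * sqrt(7) / 49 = -353.38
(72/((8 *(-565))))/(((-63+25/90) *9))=18/637885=0.00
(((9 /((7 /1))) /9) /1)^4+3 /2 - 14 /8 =-2397 /9604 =-0.25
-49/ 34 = -1.44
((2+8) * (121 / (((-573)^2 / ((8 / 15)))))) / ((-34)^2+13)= 1936 / 1151449803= 0.00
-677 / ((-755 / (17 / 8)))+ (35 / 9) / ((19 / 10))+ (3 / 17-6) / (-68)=1205272061 / 298490760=4.04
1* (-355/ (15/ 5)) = -118.33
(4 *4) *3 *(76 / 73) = 49.97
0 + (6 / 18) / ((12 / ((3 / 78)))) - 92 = -92.00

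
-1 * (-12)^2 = -144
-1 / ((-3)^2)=-1 / 9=-0.11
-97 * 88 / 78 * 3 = -4268 / 13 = -328.31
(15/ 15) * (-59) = -59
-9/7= -1.29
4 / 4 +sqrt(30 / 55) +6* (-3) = -17 +sqrt(66) / 11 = -16.26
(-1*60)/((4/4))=-60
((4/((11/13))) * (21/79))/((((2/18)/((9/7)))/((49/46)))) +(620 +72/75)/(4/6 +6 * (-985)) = 34068976959/2214559600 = 15.38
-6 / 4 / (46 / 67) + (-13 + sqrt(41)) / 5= -2201 / 460 + sqrt(41) / 5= -3.50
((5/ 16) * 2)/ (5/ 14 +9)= 35/ 524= 0.07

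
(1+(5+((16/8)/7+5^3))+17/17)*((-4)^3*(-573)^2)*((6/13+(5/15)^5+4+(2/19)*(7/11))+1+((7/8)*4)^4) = -222100549497559624/513513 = -432512028902.01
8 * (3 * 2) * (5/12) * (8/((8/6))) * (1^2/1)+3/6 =120.50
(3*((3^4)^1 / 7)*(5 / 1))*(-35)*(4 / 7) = -24300 / 7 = -3471.43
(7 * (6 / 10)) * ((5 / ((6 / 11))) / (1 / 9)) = 693 / 2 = 346.50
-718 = -718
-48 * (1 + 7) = -384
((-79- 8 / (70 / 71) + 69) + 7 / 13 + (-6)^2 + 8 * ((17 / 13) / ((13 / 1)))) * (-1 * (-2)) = 227478 / 5915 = 38.46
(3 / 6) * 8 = 4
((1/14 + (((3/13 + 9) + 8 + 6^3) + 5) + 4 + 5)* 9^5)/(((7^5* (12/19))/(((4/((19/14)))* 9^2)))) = 71758883907/218491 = 328429.47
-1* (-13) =13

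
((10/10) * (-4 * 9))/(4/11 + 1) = -132/5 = -26.40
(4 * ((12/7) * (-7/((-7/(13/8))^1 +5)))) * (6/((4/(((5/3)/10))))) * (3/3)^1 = -52/3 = -17.33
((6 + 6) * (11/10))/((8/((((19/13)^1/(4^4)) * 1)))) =627/66560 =0.01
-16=-16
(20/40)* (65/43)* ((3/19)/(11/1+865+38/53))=10335/75925444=0.00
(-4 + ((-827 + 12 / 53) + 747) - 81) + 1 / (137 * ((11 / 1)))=-13160578 / 79871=-164.77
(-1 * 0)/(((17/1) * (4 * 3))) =0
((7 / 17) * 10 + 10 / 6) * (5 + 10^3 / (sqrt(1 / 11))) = 1475 / 51 + 295000 * sqrt(11) / 51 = 19213.32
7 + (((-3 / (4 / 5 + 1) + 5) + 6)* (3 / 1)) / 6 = 35 / 3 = 11.67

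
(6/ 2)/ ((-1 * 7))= -3/ 7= -0.43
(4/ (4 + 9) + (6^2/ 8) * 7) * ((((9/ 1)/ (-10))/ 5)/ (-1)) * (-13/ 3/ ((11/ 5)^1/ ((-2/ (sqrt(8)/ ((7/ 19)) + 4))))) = -121569/ 57860 + 329973 * sqrt(2)/ 115720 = 1.93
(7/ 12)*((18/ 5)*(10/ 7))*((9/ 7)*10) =38.57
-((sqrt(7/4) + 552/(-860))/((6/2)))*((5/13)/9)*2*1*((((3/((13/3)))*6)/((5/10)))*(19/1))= 20976/7267 - 380*sqrt(7)/169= -3.06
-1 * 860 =-860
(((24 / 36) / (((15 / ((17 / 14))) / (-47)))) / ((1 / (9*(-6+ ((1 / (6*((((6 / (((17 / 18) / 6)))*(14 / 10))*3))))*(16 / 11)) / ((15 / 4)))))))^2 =651653327773224676 / 34738823421225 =18758.65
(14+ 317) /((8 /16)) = 662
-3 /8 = -0.38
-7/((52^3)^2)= -7/19770609664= -0.00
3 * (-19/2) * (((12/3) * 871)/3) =-33098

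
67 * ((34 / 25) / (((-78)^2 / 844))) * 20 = 1922632 / 7605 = 252.81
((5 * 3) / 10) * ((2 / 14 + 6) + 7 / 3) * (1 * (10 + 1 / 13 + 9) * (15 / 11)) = 330.75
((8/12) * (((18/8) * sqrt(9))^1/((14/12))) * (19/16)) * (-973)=-71307/16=-4456.69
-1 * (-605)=605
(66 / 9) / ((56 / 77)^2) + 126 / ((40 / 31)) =53527 / 480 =111.51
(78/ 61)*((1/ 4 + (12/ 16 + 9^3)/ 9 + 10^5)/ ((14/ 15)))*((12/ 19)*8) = 802938240/ 1159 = 692785.37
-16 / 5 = -3.20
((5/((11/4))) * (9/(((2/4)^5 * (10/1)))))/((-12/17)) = -816/11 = -74.18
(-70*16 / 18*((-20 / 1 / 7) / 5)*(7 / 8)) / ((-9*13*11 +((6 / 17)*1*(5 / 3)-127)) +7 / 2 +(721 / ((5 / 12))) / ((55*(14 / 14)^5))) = -2618000 / 115996563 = -0.02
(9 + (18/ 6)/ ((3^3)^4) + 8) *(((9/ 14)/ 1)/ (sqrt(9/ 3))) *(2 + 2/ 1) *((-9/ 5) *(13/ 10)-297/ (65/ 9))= -378123940 *sqrt(3)/ 597051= -1096.94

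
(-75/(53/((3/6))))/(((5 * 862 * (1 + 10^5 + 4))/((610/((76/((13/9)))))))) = -3965/208338576408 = -0.00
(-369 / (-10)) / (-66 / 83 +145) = 0.26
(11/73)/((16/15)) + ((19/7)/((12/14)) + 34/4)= 41375/3504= 11.81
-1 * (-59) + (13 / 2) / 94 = 11105 / 188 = 59.07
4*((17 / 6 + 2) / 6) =3.22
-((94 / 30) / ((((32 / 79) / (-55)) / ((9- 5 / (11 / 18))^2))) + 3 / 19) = 1903713 / 6688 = 284.65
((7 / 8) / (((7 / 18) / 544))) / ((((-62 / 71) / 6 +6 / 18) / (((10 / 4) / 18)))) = 3621 / 4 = 905.25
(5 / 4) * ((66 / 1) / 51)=55 / 34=1.62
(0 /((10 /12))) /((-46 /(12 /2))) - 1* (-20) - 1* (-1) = 21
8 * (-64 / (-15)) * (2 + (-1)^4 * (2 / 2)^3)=512 / 5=102.40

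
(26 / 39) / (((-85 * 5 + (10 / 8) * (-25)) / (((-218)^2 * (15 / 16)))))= -23762 / 365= -65.10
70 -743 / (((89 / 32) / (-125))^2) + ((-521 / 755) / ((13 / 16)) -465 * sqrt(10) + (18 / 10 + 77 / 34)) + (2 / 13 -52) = -3967087994327191 / 2643316910 -465 * sqrt(10) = -1502269.69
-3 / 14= -0.21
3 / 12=1 / 4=0.25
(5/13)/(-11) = -5/143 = -0.03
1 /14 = 0.07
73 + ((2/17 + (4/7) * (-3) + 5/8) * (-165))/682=4322627/59024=73.24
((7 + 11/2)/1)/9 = 25/18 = 1.39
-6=-6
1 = 1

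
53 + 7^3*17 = 5884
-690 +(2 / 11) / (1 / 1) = -7588 / 11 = -689.82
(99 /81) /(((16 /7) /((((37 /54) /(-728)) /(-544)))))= 0.00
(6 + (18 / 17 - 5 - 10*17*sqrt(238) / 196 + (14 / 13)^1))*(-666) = -461538 / 221 + 28305*sqrt(238) / 49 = 6823.19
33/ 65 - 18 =-1137/ 65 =-17.49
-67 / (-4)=67 / 4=16.75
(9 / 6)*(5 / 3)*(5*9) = 225 / 2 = 112.50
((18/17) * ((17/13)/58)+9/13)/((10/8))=216/377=0.57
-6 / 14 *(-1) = 0.43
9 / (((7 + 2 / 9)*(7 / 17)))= 1377 / 455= 3.03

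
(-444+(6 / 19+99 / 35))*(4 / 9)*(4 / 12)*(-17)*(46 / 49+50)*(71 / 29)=392543127808 / 2834895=138468.31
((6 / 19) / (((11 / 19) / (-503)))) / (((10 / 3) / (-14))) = 63378 / 55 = 1152.33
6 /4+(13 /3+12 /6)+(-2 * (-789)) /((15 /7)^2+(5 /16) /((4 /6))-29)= -58.08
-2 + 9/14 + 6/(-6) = -33/14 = -2.36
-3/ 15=-1/ 5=-0.20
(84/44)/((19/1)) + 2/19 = 43/209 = 0.21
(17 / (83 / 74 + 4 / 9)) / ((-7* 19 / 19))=-11322 / 7301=-1.55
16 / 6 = 8 / 3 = 2.67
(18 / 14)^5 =3.51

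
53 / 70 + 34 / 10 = 291 / 70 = 4.16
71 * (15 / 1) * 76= 80940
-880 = -880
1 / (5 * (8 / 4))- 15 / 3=-49 / 10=-4.90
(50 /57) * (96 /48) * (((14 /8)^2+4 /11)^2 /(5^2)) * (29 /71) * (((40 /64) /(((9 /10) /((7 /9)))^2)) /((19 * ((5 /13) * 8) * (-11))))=-0.00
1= 1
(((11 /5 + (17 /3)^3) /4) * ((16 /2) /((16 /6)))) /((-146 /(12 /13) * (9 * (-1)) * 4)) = 12431 /512460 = 0.02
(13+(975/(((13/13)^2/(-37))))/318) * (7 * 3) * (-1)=223587/106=2109.31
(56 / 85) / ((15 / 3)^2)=0.03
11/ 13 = 0.85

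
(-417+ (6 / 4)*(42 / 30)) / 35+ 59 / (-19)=-99481 / 6650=-14.96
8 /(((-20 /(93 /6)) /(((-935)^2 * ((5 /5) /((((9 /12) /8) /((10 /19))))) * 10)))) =-17344624000 /57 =-304291649.12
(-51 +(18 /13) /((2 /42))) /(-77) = 285 /1001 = 0.28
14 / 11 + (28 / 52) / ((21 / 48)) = 358 / 143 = 2.50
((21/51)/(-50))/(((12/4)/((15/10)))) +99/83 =167719/141100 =1.19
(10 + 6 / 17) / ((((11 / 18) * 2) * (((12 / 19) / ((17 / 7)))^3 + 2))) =142722072 / 33994619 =4.20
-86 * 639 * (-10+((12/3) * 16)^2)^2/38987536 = -114684848973/4873442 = -23532.62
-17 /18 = -0.94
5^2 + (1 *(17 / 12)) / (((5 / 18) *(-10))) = 2449 / 100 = 24.49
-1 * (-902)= 902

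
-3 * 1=-3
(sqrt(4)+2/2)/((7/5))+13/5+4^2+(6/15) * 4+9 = 1097/35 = 31.34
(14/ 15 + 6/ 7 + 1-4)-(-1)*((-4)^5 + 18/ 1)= -105757/ 105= -1007.21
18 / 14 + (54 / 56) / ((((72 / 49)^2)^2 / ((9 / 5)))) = 25671361 / 15482880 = 1.66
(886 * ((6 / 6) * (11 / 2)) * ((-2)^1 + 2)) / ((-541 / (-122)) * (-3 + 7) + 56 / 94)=0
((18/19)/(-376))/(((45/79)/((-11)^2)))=-9559/17860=-0.54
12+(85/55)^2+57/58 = 107875/7018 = 15.37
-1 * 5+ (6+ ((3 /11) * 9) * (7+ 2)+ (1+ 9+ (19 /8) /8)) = 23505 /704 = 33.39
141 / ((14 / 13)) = 130.93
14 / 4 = 7 / 2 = 3.50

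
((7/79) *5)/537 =35/42423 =0.00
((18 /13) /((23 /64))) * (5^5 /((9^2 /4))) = 1600000 /2691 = 594.57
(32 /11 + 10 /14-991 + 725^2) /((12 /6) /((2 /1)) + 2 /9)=363573873 /847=429248.96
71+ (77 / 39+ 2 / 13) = 2852 / 39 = 73.13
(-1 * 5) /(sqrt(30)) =-sqrt(30) /6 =-0.91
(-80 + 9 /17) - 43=-2082 /17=-122.47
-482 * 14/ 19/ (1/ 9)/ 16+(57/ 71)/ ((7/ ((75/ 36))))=-3768463/ 18886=-199.54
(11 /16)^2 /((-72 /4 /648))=-1089 /64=-17.02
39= 39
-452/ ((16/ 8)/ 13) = -2938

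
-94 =-94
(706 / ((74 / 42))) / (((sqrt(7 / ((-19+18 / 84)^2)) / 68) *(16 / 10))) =23673945 *sqrt(7) / 518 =120917.70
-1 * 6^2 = -36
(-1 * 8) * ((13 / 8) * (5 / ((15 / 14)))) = -182 / 3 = -60.67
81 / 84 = 27 / 28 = 0.96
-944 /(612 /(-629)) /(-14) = -4366 /63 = -69.30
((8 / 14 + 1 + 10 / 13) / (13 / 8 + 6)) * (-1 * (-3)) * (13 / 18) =284 / 427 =0.67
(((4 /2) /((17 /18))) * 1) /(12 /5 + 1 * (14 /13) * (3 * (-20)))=-195 /5729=-0.03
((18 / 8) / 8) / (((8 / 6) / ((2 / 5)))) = 27 / 320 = 0.08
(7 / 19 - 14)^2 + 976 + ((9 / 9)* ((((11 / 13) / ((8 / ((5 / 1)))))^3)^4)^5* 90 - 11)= 2185168564082958788140834536266474470329935800393648270480559865936554594680374533767539361464737902557141497380080010438335573 / 1898792747153536490831699954067890606193214894878333364364927056911822083035038268002989785098397707940937508211887825747968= 1150.82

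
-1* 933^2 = -870489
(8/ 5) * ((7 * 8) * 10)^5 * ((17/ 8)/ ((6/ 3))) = 93624401920000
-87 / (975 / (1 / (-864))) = 29 / 280800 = 0.00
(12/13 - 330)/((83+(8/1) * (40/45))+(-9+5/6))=-77004/19175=-4.02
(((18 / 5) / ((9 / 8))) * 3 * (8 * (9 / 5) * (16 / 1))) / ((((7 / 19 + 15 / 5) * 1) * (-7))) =-16416 / 175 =-93.81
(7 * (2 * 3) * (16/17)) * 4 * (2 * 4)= 21504/17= 1264.94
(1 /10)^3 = 1 /1000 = 0.00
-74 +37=-37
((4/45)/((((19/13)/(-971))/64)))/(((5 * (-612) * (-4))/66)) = -4443296/218025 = -20.38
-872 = -872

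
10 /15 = 2 /3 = 0.67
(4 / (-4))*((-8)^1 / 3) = 2.67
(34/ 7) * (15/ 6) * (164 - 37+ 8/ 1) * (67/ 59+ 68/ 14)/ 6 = 9466875/ 5782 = 1637.30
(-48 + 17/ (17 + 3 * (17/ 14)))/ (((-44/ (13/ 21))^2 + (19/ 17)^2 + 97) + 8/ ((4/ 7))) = -1152073/ 126111812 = -0.01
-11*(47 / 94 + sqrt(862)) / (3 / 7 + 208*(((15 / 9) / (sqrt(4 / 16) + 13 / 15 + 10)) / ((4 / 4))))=-26257*sqrt(862) / 73823 - 26257 / 147646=-10.62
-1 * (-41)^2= -1681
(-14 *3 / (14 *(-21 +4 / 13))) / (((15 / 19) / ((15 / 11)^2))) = 11115 / 32549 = 0.34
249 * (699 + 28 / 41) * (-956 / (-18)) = 1138128038 / 123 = 9253073.48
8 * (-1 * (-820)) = 6560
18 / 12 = 3 / 2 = 1.50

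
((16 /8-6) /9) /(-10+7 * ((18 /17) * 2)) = -34 /369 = -0.09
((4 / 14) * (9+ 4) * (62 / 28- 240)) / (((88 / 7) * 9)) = -43277 / 5544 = -7.81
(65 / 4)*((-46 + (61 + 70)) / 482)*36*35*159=574107.11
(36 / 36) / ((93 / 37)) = 37 / 93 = 0.40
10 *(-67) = -670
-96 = -96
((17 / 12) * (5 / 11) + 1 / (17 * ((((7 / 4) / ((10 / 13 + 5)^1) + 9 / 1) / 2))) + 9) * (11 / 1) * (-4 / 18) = -60479231 / 2562138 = -23.60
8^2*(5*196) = 62720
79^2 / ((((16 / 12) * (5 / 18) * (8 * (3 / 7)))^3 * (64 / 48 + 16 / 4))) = 4681629981 / 8192000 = 571.49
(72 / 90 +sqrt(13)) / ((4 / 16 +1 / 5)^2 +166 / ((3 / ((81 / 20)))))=320 / 89721 +400*sqrt(13) / 89721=0.02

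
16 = 16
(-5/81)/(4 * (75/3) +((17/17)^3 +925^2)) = -5/69313806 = -0.00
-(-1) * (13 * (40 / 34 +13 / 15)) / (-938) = -6773 / 239190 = -0.03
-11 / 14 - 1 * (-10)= 129 / 14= 9.21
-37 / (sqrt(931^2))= -37 / 931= -0.04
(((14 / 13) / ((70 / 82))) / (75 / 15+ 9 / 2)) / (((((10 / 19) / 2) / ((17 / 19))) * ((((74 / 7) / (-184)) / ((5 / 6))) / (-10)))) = 1795472 / 27417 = 65.49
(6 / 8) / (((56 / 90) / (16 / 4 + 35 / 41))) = 26865 / 4592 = 5.85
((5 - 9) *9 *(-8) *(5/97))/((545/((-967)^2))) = 269305632/10573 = 25471.07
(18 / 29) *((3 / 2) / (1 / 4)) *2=216 / 29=7.45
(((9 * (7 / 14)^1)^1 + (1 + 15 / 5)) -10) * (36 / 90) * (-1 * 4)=12 / 5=2.40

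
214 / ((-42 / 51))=-1819 / 7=-259.86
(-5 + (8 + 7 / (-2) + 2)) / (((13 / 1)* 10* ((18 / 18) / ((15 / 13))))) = 9 / 676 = 0.01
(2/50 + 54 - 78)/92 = -599/2300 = -0.26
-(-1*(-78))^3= -474552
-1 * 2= -2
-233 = -233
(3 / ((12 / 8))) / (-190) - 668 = -63461 / 95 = -668.01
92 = 92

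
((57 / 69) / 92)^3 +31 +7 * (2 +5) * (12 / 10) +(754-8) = 39593086762679 / 47371484480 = 835.80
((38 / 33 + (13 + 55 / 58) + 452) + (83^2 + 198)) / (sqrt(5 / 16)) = 28917094*sqrt(5) / 4785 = 13513.18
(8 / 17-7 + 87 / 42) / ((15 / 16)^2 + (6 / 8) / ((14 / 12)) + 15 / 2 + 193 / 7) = -135808 / 1114775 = -0.12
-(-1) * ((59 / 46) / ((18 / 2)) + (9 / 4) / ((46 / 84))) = 880 / 207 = 4.25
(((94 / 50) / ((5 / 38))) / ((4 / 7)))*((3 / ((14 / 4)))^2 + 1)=15181 / 350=43.37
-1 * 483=-483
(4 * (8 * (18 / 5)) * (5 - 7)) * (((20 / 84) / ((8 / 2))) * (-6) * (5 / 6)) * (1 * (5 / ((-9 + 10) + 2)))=800 / 7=114.29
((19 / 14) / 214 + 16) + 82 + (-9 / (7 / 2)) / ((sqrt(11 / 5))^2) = 96.84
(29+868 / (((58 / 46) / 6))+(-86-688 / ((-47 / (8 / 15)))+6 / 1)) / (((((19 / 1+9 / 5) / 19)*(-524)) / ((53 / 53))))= -1587728179 / 222834144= -7.13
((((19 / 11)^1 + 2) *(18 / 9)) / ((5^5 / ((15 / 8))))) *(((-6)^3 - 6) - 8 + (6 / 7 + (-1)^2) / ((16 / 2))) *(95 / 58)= -30070179 / 17864000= -1.68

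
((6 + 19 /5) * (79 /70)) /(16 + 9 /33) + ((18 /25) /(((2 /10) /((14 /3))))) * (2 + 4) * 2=1810403 /8950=202.28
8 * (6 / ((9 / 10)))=160 / 3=53.33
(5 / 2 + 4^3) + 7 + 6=159 / 2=79.50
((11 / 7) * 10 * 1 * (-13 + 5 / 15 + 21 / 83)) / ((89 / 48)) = -5440160 / 51709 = -105.21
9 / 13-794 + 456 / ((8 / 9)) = -3644 / 13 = -280.31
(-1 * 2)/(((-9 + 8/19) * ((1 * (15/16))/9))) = 1824/815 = 2.24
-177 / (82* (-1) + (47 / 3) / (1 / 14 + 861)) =6401205 / 2964872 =2.16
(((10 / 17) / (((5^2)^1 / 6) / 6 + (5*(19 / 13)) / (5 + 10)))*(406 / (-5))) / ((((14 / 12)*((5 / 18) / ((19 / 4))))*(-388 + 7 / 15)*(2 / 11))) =459520776 / 54648013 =8.41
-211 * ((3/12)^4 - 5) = 269869/256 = 1054.18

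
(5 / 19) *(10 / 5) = 10 / 19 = 0.53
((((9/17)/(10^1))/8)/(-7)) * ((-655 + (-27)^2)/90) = -37/47600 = -0.00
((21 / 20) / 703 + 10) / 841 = 4849 / 407740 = 0.01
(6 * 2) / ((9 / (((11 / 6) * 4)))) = 88 / 9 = 9.78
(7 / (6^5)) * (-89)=-623 / 7776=-0.08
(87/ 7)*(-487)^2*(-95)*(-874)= 1713216360090/ 7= 244745194298.57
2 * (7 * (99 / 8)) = 693 / 4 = 173.25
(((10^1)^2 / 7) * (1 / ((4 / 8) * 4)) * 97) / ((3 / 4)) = 19400 / 21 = 923.81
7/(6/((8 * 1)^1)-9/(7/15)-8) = -196/743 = -0.26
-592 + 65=-527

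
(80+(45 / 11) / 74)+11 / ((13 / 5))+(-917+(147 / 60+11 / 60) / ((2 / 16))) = -128832773 / 158730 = -811.65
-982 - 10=-992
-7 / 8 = -0.88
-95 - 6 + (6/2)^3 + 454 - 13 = 367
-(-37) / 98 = 37 / 98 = 0.38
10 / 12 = 0.83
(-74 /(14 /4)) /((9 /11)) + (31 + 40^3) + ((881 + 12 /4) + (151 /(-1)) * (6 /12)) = 64813.66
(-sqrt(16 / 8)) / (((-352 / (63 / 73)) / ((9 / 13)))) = 567 * sqrt(2) / 334048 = 0.00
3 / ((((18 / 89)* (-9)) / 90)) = -445 / 3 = -148.33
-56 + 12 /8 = -109 /2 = -54.50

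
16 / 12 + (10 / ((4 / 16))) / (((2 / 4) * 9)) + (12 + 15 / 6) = 445 / 18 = 24.72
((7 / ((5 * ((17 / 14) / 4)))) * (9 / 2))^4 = 9682651996416 / 52200625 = 185489.20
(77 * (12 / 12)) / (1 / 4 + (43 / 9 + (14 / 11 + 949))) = 30492 / 378299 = 0.08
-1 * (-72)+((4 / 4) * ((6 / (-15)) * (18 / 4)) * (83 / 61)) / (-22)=483867 / 6710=72.11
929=929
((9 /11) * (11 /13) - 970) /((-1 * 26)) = 12601 /338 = 37.28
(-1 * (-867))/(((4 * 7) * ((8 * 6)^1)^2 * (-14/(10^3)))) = -36125/37632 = -0.96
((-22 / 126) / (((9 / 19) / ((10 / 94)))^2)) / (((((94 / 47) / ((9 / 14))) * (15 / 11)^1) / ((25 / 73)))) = -5460125 / 7680348396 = -0.00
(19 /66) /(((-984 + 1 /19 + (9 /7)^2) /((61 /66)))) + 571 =2274652619387 /3983631696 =571.00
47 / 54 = 0.87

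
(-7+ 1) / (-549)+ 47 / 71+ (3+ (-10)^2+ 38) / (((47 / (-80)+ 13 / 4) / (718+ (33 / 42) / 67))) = 231713320267 / 6093717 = 38024.96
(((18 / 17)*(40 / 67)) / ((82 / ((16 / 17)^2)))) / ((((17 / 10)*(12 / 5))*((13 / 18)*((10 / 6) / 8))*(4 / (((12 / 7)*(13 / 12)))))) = 0.01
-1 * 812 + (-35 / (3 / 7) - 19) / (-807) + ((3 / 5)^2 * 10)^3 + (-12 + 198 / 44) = -467688331 / 605250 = -772.72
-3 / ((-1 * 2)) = 1.50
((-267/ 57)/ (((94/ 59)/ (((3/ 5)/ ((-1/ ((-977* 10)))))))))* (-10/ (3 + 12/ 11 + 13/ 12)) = 20315698920/ 609919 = 33308.85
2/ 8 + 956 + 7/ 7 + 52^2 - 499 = 12649/ 4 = 3162.25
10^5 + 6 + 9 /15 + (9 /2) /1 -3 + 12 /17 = 17001497 /170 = 100008.81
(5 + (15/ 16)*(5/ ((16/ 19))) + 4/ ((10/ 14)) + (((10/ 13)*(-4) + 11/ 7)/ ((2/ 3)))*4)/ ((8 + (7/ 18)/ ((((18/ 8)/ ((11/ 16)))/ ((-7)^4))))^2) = 5451554583/ 65744194372220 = 0.00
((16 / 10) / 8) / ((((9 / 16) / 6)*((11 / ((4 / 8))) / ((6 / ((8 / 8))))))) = 32 / 55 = 0.58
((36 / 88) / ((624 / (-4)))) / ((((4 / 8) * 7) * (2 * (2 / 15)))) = -45 / 16016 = -0.00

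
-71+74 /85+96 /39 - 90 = -174223 /1105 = -157.67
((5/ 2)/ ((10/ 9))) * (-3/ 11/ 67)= -27/ 2948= -0.01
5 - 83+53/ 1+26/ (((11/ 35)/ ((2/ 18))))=-1565/ 99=-15.81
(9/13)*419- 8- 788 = -6577/13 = -505.92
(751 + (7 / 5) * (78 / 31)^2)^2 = 13330845206449 / 23088025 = 577392.19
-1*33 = -33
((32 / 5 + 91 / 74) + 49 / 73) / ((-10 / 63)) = -14125167 / 270100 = -52.30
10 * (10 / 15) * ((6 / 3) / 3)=40 / 9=4.44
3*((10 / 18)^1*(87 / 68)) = 145 / 68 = 2.13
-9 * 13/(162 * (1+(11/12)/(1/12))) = -13/216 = -0.06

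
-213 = -213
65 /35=13 /7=1.86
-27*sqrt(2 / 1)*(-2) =54*sqrt(2) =76.37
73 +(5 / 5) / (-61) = 4452 / 61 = 72.98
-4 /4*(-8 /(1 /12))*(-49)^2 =230496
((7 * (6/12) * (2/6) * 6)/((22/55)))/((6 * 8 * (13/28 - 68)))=-245/45384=-0.01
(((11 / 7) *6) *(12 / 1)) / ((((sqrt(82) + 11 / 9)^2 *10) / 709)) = 153803361492 / 1488320435 -4502893032 *sqrt(82) / 1488320435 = 75.94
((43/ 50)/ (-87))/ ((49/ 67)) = -2881/ 213150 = -0.01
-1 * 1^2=-1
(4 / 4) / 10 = 1 / 10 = 0.10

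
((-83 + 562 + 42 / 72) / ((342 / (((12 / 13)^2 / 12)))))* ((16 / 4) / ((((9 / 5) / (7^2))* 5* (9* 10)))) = 56399 / 2340819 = 0.02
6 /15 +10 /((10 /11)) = 57 /5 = 11.40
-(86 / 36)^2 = -1849 / 324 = -5.71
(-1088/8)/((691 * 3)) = -136/2073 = -0.07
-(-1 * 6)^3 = 216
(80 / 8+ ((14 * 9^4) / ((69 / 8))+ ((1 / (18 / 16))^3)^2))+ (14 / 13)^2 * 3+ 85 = 22203733770053 / 2065711167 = 10748.71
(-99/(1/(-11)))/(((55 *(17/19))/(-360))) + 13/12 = -1624963/204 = -7965.50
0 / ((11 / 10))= 0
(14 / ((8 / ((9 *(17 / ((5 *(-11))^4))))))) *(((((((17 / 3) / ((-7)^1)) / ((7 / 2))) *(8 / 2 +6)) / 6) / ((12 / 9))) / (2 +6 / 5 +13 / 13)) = -289 / 143481800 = -0.00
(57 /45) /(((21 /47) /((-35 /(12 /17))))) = -15181 /108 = -140.56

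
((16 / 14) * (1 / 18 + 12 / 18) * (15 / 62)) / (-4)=-65 / 1302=-0.05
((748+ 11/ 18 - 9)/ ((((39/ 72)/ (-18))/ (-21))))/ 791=958536/ 1469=652.51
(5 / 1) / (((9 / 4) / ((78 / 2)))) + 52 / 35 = 9256 / 105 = 88.15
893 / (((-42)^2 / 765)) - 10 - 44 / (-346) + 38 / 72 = 28833059 / 76293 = 377.93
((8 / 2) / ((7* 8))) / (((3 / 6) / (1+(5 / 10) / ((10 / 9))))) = 29 / 140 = 0.21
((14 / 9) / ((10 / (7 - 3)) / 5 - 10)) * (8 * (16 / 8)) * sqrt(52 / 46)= -448 * sqrt(598) / 3933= -2.79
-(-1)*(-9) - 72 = -81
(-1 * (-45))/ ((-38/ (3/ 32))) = -135/ 1216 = -0.11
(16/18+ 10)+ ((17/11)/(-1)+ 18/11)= 1087/99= 10.98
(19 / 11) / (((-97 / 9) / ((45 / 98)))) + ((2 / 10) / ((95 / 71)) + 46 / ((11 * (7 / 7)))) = 211475161 / 49668850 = 4.26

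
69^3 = 328509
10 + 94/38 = 237/19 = 12.47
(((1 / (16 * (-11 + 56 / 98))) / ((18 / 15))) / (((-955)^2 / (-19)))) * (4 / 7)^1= 0.00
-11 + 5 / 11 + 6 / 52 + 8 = -695 / 286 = -2.43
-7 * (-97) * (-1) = -679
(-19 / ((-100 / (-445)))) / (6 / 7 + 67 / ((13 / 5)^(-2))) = -59185 / 317644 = -0.19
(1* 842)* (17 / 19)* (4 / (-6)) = -28628 / 57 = -502.25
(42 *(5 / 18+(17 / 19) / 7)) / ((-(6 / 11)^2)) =-117491 / 2052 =-57.26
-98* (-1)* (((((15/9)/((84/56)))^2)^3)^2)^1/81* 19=1862000000000000/22876792454961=81.39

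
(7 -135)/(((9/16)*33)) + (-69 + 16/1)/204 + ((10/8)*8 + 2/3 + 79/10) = 1152307/100980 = 11.41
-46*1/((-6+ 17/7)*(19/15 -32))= -966/2305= -0.42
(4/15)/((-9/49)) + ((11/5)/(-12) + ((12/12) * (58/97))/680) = -363821/222615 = -1.63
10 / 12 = 5 / 6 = 0.83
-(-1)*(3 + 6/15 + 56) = 297/5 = 59.40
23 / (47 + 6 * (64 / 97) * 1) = 2231 / 4943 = 0.45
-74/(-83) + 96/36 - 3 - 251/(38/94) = -2934812/4731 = -620.34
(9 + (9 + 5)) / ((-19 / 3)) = -69 / 19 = -3.63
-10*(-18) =180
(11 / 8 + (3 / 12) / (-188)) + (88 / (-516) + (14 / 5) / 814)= 238190011 / 197411280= 1.21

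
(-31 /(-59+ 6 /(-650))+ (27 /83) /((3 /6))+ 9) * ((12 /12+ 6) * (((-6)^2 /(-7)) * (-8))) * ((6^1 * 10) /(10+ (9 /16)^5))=146747181414481920 /8392476400583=17485.56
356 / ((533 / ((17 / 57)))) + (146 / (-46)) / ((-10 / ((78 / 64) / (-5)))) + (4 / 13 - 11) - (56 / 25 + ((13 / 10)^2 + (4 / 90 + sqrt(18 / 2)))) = -58846732393 / 3354062400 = -17.54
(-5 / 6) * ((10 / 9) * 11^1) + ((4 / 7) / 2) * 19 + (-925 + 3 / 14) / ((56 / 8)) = -362155 / 2646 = -136.87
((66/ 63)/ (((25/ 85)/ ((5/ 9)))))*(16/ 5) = 5984/ 945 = 6.33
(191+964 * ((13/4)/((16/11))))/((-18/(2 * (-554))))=10392763/72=144343.93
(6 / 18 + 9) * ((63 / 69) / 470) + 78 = 421688 / 5405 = 78.02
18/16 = 9/8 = 1.12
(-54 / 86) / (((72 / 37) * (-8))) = 111 / 2752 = 0.04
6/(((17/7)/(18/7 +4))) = 276/17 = 16.24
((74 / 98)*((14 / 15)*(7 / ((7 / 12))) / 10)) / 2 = 0.42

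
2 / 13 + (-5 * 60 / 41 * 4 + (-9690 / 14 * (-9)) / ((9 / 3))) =7638529 / 3731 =2047.31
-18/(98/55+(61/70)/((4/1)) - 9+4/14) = 55440/20681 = 2.68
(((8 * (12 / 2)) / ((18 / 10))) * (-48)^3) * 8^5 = -96636764160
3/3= 1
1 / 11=0.09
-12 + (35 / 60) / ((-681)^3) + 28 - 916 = -3410869402807 / 3789854892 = -900.00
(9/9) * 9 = 9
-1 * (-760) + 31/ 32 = 24351/ 32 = 760.97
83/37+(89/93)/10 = 2.34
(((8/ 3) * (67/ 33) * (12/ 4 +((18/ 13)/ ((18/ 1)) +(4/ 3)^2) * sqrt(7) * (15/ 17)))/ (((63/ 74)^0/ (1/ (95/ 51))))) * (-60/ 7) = -332320 * sqrt(7)/ 8151 - 109344/ 1463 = -182.61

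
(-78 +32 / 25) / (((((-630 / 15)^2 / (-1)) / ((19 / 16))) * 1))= 2603 / 50400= 0.05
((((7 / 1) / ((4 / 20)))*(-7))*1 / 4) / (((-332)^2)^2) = -245 / 48597320704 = -0.00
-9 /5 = -1.80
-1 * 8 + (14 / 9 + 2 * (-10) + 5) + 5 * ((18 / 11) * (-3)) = -4553 / 99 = -45.99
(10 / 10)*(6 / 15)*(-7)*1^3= -14 / 5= -2.80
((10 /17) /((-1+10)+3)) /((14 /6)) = 5 /238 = 0.02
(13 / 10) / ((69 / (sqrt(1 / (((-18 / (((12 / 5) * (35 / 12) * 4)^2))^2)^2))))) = 998816 / 27945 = 35.74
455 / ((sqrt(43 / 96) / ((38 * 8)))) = 553280 * sqrt(258) / 43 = 206674.25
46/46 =1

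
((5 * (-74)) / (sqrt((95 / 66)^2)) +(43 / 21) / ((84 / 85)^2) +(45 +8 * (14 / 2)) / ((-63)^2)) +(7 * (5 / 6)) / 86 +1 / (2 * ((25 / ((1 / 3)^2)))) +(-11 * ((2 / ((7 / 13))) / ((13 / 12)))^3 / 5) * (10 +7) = -15999871153123 / 9079484400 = -1762.20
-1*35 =-35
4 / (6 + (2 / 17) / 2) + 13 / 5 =1679 / 515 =3.26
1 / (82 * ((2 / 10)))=5 / 82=0.06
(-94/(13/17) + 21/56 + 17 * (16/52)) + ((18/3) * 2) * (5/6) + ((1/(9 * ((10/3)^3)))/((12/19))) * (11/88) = -44643753/416000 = -107.32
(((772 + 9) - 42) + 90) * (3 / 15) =165.80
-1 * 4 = -4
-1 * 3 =-3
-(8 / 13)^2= -64 / 169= -0.38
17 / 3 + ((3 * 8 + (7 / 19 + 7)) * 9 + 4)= 16643 / 57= 291.98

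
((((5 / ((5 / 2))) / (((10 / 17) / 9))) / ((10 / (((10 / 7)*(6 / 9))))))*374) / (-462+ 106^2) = 19074 / 188545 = 0.10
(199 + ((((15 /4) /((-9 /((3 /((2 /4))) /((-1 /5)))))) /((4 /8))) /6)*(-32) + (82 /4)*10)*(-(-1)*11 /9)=8932 /27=330.81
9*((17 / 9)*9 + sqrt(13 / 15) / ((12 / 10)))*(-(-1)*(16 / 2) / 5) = 4*sqrt(195) / 5 + 1224 / 5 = 255.97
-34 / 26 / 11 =-17 / 143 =-0.12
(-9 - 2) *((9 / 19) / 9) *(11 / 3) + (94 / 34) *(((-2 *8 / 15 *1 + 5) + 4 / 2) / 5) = 28052 / 24225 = 1.16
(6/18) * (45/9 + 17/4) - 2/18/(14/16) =745/252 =2.96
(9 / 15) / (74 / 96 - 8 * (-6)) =144 / 11705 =0.01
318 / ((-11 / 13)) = -375.82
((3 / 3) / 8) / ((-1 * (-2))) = 1 / 16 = 0.06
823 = 823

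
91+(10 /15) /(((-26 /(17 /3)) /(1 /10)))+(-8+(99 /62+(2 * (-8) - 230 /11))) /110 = 795154343 /8777340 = 90.59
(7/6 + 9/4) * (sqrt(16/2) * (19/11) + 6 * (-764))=-15662 + 779 * sqrt(2)/66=-15645.31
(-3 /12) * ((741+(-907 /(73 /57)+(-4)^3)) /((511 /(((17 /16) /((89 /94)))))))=910061 /53119472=0.02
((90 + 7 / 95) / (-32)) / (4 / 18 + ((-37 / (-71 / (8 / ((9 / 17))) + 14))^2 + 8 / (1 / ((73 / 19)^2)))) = -468304886115 / 22317135975232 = -0.02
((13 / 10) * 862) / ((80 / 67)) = 375401 / 400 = 938.50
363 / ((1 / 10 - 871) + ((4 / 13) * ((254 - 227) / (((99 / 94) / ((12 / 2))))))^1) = -173030 / 392569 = -0.44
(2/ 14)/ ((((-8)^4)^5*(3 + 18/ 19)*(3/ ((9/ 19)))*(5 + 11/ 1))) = 1/ 3228180212899171532800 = 0.00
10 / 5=2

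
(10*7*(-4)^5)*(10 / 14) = -51200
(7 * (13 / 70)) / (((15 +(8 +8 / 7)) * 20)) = 7 / 2600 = 0.00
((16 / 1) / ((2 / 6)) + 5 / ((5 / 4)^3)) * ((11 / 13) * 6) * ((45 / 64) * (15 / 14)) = 193.38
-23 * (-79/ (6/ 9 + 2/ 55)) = 299805/ 116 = 2584.53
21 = 21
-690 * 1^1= -690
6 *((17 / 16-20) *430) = -195435 / 4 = -48858.75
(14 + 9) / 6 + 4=7.83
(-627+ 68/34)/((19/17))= -559.21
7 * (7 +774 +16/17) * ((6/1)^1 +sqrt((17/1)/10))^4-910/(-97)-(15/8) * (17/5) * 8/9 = 210481362 * sqrt(170)/425 +4511413848869/494700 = 15576767.76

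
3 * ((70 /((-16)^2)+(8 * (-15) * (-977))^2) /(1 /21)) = 110841434728605 /128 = 865948708817.23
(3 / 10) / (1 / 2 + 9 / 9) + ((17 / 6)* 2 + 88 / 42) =836 / 105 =7.96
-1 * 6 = -6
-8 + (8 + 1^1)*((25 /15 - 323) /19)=-3044 /19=-160.21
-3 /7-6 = -45 /7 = -6.43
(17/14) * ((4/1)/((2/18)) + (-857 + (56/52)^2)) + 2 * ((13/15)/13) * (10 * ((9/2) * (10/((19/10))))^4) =129054091786279/308339486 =418545.46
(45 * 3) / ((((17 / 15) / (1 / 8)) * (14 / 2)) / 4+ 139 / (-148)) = 299700 / 33139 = 9.04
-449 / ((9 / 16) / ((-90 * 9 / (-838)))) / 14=-161640 / 2933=-55.11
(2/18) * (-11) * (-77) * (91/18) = 77077/162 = 475.78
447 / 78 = 149 / 26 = 5.73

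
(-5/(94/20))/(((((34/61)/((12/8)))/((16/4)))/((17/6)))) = -1525/47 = -32.45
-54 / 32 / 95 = -27 / 1520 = -0.02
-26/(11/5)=-11.82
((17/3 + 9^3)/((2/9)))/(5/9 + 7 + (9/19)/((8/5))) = 4522608/10741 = 421.06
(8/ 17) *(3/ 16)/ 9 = 1/ 102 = 0.01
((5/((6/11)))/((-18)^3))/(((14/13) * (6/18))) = -715/163296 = -0.00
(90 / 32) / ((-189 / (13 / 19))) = -65 / 6384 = -0.01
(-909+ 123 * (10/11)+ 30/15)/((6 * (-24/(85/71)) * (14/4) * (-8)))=-743495/3148992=-0.24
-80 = -80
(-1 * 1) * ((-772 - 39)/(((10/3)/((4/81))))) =1622/135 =12.01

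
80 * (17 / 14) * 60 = 40800 / 7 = 5828.57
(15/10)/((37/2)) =3/37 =0.08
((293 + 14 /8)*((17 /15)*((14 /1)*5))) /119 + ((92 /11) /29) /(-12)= 376055 /1914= 196.48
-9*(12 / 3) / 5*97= -3492 / 5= -698.40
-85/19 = -4.47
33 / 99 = 1 / 3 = 0.33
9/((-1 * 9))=-1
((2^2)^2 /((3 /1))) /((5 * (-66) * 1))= -8 /495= -0.02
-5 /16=-0.31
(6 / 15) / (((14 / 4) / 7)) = 4 / 5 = 0.80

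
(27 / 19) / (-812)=-27 / 15428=-0.00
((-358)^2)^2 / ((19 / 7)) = 114982076272 / 19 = 6051688224.84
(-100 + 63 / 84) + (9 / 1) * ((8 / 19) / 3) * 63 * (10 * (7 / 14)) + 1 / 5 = 113561 / 380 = 298.84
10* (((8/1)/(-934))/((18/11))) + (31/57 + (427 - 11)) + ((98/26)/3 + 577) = 1032688607/1038141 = 994.75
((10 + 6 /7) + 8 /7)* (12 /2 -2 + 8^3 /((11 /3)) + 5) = 19620 /11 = 1783.64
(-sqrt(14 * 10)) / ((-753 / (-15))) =-10 * sqrt(35) / 251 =-0.24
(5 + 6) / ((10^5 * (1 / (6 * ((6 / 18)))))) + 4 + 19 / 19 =250011 / 50000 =5.00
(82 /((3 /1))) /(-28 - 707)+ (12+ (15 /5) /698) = 11.97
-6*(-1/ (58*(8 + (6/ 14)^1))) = 0.01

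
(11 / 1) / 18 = 0.61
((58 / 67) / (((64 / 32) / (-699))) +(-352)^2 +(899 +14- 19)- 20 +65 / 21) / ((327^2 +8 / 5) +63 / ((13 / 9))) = 5692092575 / 4891663434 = 1.16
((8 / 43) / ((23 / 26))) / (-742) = -104 / 366919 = -0.00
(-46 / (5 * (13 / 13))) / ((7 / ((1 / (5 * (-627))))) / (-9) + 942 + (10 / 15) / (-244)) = -16836 / 6186005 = -0.00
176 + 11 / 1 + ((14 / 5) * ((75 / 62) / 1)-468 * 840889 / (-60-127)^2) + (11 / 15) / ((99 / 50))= -323806385108 / 29269053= -11063.10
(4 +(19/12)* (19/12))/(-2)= -937/288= -3.25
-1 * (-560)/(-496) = -35/31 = -1.13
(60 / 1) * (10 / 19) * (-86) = -51600 / 19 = -2715.79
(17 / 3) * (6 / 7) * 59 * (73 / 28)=73219 / 98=747.13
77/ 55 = 1.40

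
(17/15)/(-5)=-17/75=-0.23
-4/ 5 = -0.80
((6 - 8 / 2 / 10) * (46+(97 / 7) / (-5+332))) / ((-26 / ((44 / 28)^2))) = -1961894 / 80115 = -24.49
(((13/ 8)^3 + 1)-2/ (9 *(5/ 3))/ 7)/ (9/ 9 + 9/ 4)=283421/ 174720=1.62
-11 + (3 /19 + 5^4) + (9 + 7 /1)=11973 /19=630.16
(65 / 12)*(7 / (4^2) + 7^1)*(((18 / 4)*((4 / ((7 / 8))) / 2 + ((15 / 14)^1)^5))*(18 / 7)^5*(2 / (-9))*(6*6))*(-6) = 3617524.01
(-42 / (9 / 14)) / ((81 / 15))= -980 / 81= -12.10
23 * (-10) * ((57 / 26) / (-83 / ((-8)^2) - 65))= 419520 / 55159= 7.61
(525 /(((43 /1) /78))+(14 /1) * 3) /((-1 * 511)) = -1.95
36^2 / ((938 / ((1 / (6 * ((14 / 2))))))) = 108 / 3283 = 0.03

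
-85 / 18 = -4.72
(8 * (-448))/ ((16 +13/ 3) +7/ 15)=-2240/ 13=-172.31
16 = 16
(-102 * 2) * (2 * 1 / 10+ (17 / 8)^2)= -76959 / 80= -961.99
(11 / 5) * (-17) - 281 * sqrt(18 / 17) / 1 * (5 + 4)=-7587 * sqrt(34) / 17 - 187 / 5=-2639.72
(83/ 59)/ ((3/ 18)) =498/ 59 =8.44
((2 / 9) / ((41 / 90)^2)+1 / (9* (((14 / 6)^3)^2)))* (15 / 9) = 353173935 / 197767969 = 1.79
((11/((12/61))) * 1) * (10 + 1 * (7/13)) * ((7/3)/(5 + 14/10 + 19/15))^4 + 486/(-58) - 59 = -78901467901/1266000684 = -62.32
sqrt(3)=1.73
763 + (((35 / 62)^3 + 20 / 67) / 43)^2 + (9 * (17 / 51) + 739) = 709533964135766645345 / 471451100185129024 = 1505.00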